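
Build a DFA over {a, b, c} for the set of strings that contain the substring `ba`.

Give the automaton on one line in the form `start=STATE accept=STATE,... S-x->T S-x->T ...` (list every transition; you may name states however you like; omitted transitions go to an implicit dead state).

States s0..s1 record the length of the longest prefix of `ba` that matches the current input suffix. Reaching s2 means `ba` has been seen, and we stay there forever. Accept from s2.
With 3 states:
        a   b   c  
>  s0   s0  s1  s0 
   s1   s2  s1  s0 
 * s2   s2  s2  s2 
(> = start, * = accepting)

start=s0 accept=s2 s0-a->s0 s0-b->s1 s0-c->s0 s1-a->s2 s1-b->s1 s1-c->s0 s2-a->s2 s2-b->s2 s2-c->s2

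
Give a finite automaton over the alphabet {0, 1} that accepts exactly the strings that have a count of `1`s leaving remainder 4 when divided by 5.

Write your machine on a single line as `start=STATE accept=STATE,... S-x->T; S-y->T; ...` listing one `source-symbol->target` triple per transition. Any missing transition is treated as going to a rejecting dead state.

start=q0; accept=q4; q0-0->q0; q0-1->q1; q1-0->q1; q1-1->q2; q2-0->q2; q2-1->q3; q3-0->q3; q3-1->q4; q4-0->q4; q4-1->q0

The only thing that matters is how many `1`s have appeared, reduced mod 5. Use one state per residue: q0 for 0, …, q4 for 4. Reading `1` moves to the next residue; anything else stays put. q4 is accepting.
        0   1  
>  q0   q0  q1 
   q1   q1  q2 
   q2   q2  q3 
   q3   q3  q4 
 * q4   q4  q0 
(> = start, * = accepting)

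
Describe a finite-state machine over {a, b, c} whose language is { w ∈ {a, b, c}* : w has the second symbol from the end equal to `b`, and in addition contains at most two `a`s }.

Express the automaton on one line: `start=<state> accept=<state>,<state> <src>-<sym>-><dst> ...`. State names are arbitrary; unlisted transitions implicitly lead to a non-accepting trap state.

Run two small machines in parallel and take their product. One (13 states) tracks the last 2 symbols read; the other (4 states) tracks the count of `a`s, saturating at 3. Each combined state is a pair, one component from each; accept when both components accept. Minimizing collapses redundant product states.
13 states suffice.
          a    b    c  
>  S0     S1   S2   S0 
   S1     S3   S4   S1 
   S2     S5   S6   S7 
   S3     S8   S9   S3 
   S4    S10  S11   S5 
 * S5     S3   S4   S1 
 * S6     S5   S6   S7 
 * S7     S1   S2   S0 
   S8     S8   S8   S8 
   S9     S8  S12  S10 
 * S10    S8   S9   S3 
 * S11   S10  S11   S5 
 * S12    S8  S12  S10 
(> = start, * = accepting)

start=S0 accept=S5,S6,S7,S10,S11,S12 S0-a->S1 S0-b->S2 S0-c->S0 S1-a->S3 S1-b->S4 S1-c->S1 S2-a->S5 S2-b->S6 S2-c->S7 S3-a->S8 S3-b->S9 S3-c->S3 S4-a->S10 S4-b->S11 S4-c->S5 S5-a->S3 S5-b->S4 S5-c->S1 S6-a->S5 S6-b->S6 S6-c->S7 S7-a->S1 S7-b->S2 S7-c->S0 S8-a->S8 S8-b->S8 S8-c->S8 S9-a->S8 S9-b->S12 S9-c->S10 S10-a->S8 S10-b->S9 S10-c->S3 S11-a->S10 S11-b->S11 S11-c->S5 S12-a->S8 S12-b->S12 S12-c->S10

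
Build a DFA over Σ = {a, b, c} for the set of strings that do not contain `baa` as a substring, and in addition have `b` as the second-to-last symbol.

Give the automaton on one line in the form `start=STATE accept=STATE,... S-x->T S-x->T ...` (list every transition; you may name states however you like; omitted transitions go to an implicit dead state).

Build one automaton per condition and run them in lockstep. The first has 4 states tracking partial matches of the forbidden pattern `baa`; the second has 13 states tracking the last 2 symbols read. A product state is a pair (one from each), accepting exactly when both do. Minimizing collapses redundant product states.
A 6-state machine:
        a   b   c  
>  q0   q0  q1  q0 
   q1   q2  q3  q4 
 * q2   q5  q1  q0 
 * q3   q2  q3  q4 
 * q4   q0  q1  q0 
   q5   q5  q5  q5 
(> = start, * = accepting)

start=q0 accept=q2,q3,q4 q0-a->q0 q0-b->q1 q0-c->q0 q1-a->q2 q1-b->q3 q1-c->q4 q2-a->q5 q2-b->q1 q2-c->q0 q3-a->q2 q3-b->q3 q3-c->q4 q4-a->q0 q4-b->q1 q4-c->q0 q5-a->q5 q5-b->q5 q5-c->q5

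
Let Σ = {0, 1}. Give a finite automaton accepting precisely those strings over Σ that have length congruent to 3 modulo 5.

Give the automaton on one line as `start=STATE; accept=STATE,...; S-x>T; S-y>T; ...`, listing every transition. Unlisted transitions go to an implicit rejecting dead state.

Count input length modulo 5: every symbol advances one step around the cycle q0 → q1 → q2 → q3 → q4 → q0. Accept at q3.
With 5 states:
        0   1  
>  q0   q1  q1 
   q1   q2  q2 
   q2   q3  q3 
 * q3   q4  q4 
   q4   q0  q0 
(> = start, * = accepting)

start=q0; accept=q3; q0-0>q1; q0-1>q1; q1-0>q2; q1-1>q2; q2-0>q3; q2-1>q3; q3-0>q4; q3-1>q4; q4-0>q0; q4-1>q0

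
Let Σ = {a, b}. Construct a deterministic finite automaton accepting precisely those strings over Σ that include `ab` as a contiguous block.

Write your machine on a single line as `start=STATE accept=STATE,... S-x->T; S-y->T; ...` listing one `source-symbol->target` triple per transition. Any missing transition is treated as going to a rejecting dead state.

start=S0; accept=S2; S0-a->S1; S0-b->S0; S1-a->S1; S1-b->S2; S2-a->S2; S2-b->S2

Track how much of `ab` has been matched so far: state S0 is no progress, S2 is the absorbing accept state reached once `ab` has occurred. Intermediate states record partial matches; on a mismatch, fall back to the longest reusable overlap.
3 states suffice.
        a   b  
>  S0   S1  S0 
   S1   S1  S2 
 * S2   S2  S2 
(> = start, * = accepting)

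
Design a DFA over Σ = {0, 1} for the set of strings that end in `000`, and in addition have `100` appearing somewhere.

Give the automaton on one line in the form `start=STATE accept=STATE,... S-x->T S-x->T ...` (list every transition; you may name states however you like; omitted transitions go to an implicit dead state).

start=q0 accept=q4 q0-0->q0 q0-1->q1 q1-0->q2 q1-1->q1 q2-0->q3 q2-1->q1 q3-0->q4 q3-1->q1 q4-0->q4 q4-1->q1

Build one automaton per condition and run them in lockstep. The first has 4 states tracking how much of the suffix `000` has currently been matched; the second has 4 states tracking whether and how much of `100` has been seen. A product state is a pair (one from each), accepting exactly when both do. Equivalent product states are then merged.
5 states suffice.
        0   1  
>  q0   q0  q1 
   q1   q2  q1 
   q2   q3  q1 
   q3   q4  q1 
 * q4   q4  q1 
(> = start, * = accepting)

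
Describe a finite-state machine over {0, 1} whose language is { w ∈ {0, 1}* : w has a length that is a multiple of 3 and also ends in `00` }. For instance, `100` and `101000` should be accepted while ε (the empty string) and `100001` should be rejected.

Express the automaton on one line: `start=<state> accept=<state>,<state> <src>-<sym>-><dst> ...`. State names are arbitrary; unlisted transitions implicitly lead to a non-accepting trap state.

start=s0 accept=s6 s0-0->s1 s0-1->s2 s1-0->s3 s1-1->s4 s2-0->s5 s2-1->s4 s3-0->s6 s3-1->s0 s4-0->s7 s4-1->s0 s5-0->s6 s5-1->s0 s6-0->s8 s6-1->s2 s7-0->s8 s7-1->s2 s8-0->s3 s8-1->s4

Run two small machines in parallel and take their product. One (3 states) tracks the input length modulo 3; the other (3 states) tracks how much of the suffix `00` has currently been matched. Each combined state is a pair, one component from each; accept when both components accept.
A 9-state machine:
        0   1  
>  s0   s1  s2 
   s1   s3  s4 
   s2   s5  s4 
   s3   s6  s0 
   s4   s7  s0 
   s5   s6  s0 
 * s6   s8  s2 
   s7   s8  s2 
   s8   s3  s4 
(> = start, * = accepting)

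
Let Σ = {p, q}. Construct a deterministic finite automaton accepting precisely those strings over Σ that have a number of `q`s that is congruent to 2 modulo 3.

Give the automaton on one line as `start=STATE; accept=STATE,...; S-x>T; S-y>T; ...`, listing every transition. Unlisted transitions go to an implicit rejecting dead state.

start=A; accept=C; A-p>A; A-q>B; B-p>B; B-q>C; C-p>C; C-q>A

The only thing that matters is how many `q`s have appeared, reduced mod 3. Use one state per residue: A for 0, …, C for 2. Reading `q` moves to the next residue; anything else stays put. C is accepting.
A 3-state machine:
       p  q 
>  A   A  B 
   B   B  C 
 * C   C  A 
(> = start, * = accepting)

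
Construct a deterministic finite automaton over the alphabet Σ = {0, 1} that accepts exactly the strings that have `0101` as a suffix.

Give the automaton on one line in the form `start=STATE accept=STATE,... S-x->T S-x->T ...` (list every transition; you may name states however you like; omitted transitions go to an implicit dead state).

start=S0 accept=S4 S0-0->S1 S0-1->S0 S1-0->S1 S1-1->S2 S2-0->S3 S2-1->S0 S3-0->S1 S3-1->S4 S4-0->S3 S4-1->S0

Let each state record the length of the longest suffix of the input read so far that is also a prefix of `0101`. S1 means the last symbol is `0`; S2 means the last 2 symbols are `01`; S3 means the last 3 symbols are `010`; S4 means the last 4 symbols are `0101`. Accept only at S4, where the string currently ends in `0101`.
A 5-state machine:
        0   1  
>  S0   S1  S0 
   S1   S1  S2 
   S2   S3  S0 
   S3   S1  S4 
 * S4   S3  S0 
(> = start, * = accepting)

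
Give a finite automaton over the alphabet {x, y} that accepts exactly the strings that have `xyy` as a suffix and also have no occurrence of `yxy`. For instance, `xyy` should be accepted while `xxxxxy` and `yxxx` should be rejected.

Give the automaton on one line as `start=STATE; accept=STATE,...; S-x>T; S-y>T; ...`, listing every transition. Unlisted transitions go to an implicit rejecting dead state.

start=q0; accept=q5; q0-x>q1; q0-y>q2; q1-x>q1; q1-y>q3; q2-x>q4; q2-y>q2; q3-x>q4; q3-y>q5; q4-x>q1; q4-y>q6; q5-x>q4; q5-y>q2; q6-x>q6; q6-y>q6

Handle the two conditions separately and then intersect. The first has 4 states tracking how much of the suffix `xyy` has currently been matched; the second has 4 states tracking partial matches of the forbidden pattern `yxy`. A product state is a pair (one from each), accepting exactly when both do. Minimizing collapses redundant product states.
A 7-state machine:
        x   y  
>  q0   q1  q2 
   q1   q1  q3 
   q2   q4  q2 
   q3   q4  q5 
   q4   q1  q6 
 * q5   q4  q2 
   q6   q6  q6 
(> = start, * = accepting)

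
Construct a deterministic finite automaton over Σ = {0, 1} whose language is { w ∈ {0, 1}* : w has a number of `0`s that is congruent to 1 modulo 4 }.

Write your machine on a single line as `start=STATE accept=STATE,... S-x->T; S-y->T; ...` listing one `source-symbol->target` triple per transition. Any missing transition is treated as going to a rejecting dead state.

start=S0; accept=S1; S0-0->S1; S0-1->S0; S1-0->S2; S1-1->S1; S2-0->S3; S2-1->S2; S3-0->S0; S3-1->S3

Keep the running count of `0`s modulo 4: each `0` advances along the cycle S0 → S1 → S2 → S3 → S0 while other symbols loop. Accept at S1.
With 4 states:
        0   1  
>  S0   S1  S0 
 * S1   S2  S1 
   S2   S3  S2 
   S3   S0  S3 
(> = start, * = accepting)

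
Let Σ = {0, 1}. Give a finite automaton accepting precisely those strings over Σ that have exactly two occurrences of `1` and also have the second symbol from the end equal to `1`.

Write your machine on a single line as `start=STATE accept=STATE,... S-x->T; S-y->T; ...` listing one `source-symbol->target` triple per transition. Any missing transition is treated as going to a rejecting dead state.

start=A; accept=D,F; A-0->A; A-1->B; B-0->C; B-1->D; C-0->C; C-1->E; D-0->F; D-1->G; E-0->F; E-1->G; F-0->G; F-1->G; G-0->G; G-1->G

Run two small machines in parallel and take their product. One (4 states) tracks the count of `1`s, saturating at 3; the other (7 states) tracks the last 2 symbols read. Each combined state is a pair, one component from each; accept when both components accept. Equivalent product states are then merged.
7 states suffice.
       0  1 
>  A   A  B 
   B   C  D 
   C   C  E 
 * D   F  G 
   E   F  G 
 * F   G  G 
   G   G  G 
(> = start, * = accepting)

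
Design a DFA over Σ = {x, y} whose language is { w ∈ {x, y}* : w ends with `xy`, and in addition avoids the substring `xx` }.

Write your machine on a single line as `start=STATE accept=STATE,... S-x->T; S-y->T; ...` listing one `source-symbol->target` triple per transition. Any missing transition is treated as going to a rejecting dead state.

Handle the two conditions separately and then intersect. One (3 states) tracks how much of the suffix `xy` has currently been matched; the other (3 states) tracks partial matches of the forbidden pattern `xx`. Each combined state is a pair, one component from each; accept when both components accept. Equivalent product states are then merged.
        x   y  
>  S0   S1  S0 
   S1   S2  S3 
   S2   S2  S2 
 * S3   S1  S0 
(> = start, * = accepting)

start=S0; accept=S3; S0-x->S1; S0-y->S0; S1-x->S2; S1-y->S3; S2-x->S2; S2-y->S2; S3-x->S1; S3-y->S0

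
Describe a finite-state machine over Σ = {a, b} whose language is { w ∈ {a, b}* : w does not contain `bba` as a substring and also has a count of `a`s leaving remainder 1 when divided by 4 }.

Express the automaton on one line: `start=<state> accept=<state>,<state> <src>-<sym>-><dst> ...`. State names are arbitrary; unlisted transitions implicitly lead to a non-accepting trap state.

Handle the two conditions separately and then intersect. The first has 4 states tracking partial matches of the forbidden pattern `bba`; the second has 4 states tracking the count of `a`s modulo 4. A product state is a pair (one from each), accepting exactly when both do.
With 16 states:
          a    b  
>  q0     q1   q2 
 * q1     q3   q4 
   q2     q1   q5 
   q3     q6   q7 
 * q4     q3   q8 
   q5     q9   q5 
   q6     q0  q10 
   q7     q6  q11 
 * q8    q12   q8 
   q9    q12   q9 
   q10    q0  q13 
   q11   q14  q11 
   q12   q14  q12 
   q13   q15  q13 
   q14   q15  q14 
   q15    q9  q15 
(> = start, * = accepting)

start=q0 accept=q1,q4,q8 q0-a->q1 q0-b->q2 q1-a->q3 q1-b->q4 q2-a->q1 q2-b->q5 q3-a->q6 q3-b->q7 q4-a->q3 q4-b->q8 q5-a->q9 q5-b->q5 q6-a->q0 q6-b->q10 q7-a->q6 q7-b->q11 q8-a->q12 q8-b->q8 q9-a->q12 q9-b->q9 q10-a->q0 q10-b->q13 q11-a->q14 q11-b->q11 q12-a->q14 q12-b->q12 q13-a->q15 q13-b->q13 q14-a->q15 q14-b->q14 q15-a->q9 q15-b->q15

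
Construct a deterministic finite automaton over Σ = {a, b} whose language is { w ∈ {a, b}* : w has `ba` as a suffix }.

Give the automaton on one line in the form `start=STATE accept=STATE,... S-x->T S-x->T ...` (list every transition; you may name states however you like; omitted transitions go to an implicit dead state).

Let each state record the length of the longest suffix of the input read so far that is also a prefix of `ba`. S1 means the last symbol is `b`; S2 means the last 2 symbols are `ba`. Accept only at S2, where the string currently ends in `ba`.
3 states suffice.
        a   b  
>  S0   S0  S1 
   S1   S2  S1 
 * S2   S0  S1 
(> = start, * = accepting)

start=S0 accept=S2 S0-a->S0 S0-b->S1 S1-a->S2 S1-b->S1 S2-a->S0 S2-b->S1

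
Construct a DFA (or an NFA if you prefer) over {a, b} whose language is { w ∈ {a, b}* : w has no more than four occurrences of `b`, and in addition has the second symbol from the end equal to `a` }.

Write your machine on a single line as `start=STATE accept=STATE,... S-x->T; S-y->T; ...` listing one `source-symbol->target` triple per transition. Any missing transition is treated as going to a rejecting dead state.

start=s0; accept=s3,s4,s7,s8,s11,s12,s15,s16,s19; s0-a->s1; s0-b->s2; s1-a->s3; s1-b->s4; s2-a->s5; s2-b->s6; s3-a->s3; s3-b->s4; s4-a->s5; s4-b->s6; s5-a->s7; s5-b->s8; s6-a->s9; s6-b->s10; s7-a->s7; s7-b->s8; s8-a->s9; s8-b->s10; s9-a->s11; s9-b->s12; s10-a->s13; s10-b->s14; s11-a->s11; s11-b->s12; s12-a->s13; s12-b->s14; s13-a->s15; s13-b->s16; s14-a->s17; s14-b->s18; s15-a->s15; s15-b->s16; s16-a->s17; s16-b->s18; s17-a->s19; s17-b->s18; s18-a->s18; s18-b->s18; s19-a->s19; s19-b->s18

Build one automaton per condition and run them in lockstep. The first has 6 states tracking the count of `b`s, saturating at 5; the second has 7 states tracking the last 2 symbols read. A product state is a pair (one from each), accepting exactly when both do. Minimizing collapses redundant product states.
20 states suffice.
          a    b  
>  s0     s1   s2 
   s1     s3   s4 
   s2     s5   s6 
 * s3     s3   s4 
 * s4     s5   s6 
   s5     s7   s8 
   s6     s9  s10 
 * s7     s7   s8 
 * s8     s9  s10 
   s9    s11  s12 
   s10   s13  s14 
 * s11   s11  s12 
 * s12   s13  s14 
   s13   s15  s16 
   s14   s17  s18 
 * s15   s15  s16 
 * s16   s17  s18 
   s17   s19  s18 
   s18   s18  s18 
 * s19   s19  s18 
(> = start, * = accepting)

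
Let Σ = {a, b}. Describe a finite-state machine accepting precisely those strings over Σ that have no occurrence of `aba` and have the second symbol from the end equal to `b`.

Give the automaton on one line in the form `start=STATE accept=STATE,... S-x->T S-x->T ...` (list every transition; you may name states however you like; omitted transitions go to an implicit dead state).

start=S0 accept=S5,S6 S0-a->S1 S0-b->S2 S1-a->S3 S1-b->S4 S2-a->S5 S2-b->S6 S3-a->S3 S3-b->S4 S4-a->S7 S4-b->S6 S5-a->S3 S5-b->S4 S6-a->S5 S6-b->S6 S7-a->S8 S7-b->S9 S8-a->S8 S8-b->S9 S9-a->S7 S9-b->S10 S10-a->S7 S10-b->S10

Handle the two conditions separately and then intersect. The first has 4 states tracking partial matches of the forbidden pattern `aba`; the second has 7 states tracking the last 2 symbols read. A product state is a pair (one from each), accepting exactly when both do.
An 11-state machine:
          a    b  
>  S0     S1   S2 
   S1     S3   S4 
   S2     S5   S6 
   S3     S3   S4 
   S4     S7   S6 
 * S5     S3   S4 
 * S6     S5   S6 
   S7     S8   S9 
   S8     S8   S9 
   S9     S7  S10 
   S10    S7  S10 
(> = start, * = accepting)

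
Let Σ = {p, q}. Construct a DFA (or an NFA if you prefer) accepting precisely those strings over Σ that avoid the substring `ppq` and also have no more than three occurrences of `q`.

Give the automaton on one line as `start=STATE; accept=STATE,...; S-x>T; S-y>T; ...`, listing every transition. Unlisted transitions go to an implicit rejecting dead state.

Run two small machines in parallel and take their product. The first has 4 states tracking partial matches of the forbidden pattern `ppq`; the second has 5 states tracking the count of `q`s, saturating at 4. A product state is a pair (one from each), accepting exactly when both do. Equivalent product states are then merged.
8 states suffice.
        p   q  
>* s0   s1  s2 
 * s1   s3  s2 
 * s2   s4  s5 
 * s3   s3  s6 
 * s4   s3  s5 
 * s5   s7  s3 
   s6   s6  s6 
 * s7   s3  s3 
(> = start, * = accepting)

start=s0; accept=s0,s1,s2,s3,s4,s5,s7; s0-p>s1; s0-q>s2; s1-p>s3; s1-q>s2; s2-p>s4; s2-q>s5; s3-p>s3; s3-q>s6; s4-p>s3; s4-q>s5; s5-p>s7; s5-q>s3; s6-p>s6; s6-q>s6; s7-p>s3; s7-q>s3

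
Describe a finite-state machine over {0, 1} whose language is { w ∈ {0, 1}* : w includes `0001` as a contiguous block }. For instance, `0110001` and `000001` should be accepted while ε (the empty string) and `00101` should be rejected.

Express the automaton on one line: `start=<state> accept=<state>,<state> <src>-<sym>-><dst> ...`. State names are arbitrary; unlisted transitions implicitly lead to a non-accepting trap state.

States A..D record the length of the longest prefix of `0001` that matches the current input suffix. Reaching E means `0001` has been seen, and we stay there forever. Accept from E.
With 5 states:
       0  1 
>  A   B  A 
   B   C  A 
   C   D  A 
   D   D  E 
 * E   E  E 
(> = start, * = accepting)

start=A accept=E A-0->B A-1->A B-0->C B-1->A C-0->D C-1->A D-0->D D-1->E E-0->E E-1->E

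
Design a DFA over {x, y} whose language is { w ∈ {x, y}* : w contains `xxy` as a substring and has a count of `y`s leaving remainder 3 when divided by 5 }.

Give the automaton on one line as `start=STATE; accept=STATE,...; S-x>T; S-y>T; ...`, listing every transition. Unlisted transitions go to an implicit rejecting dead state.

start=S0; accept=S14; S0-x>S1; S0-y>S2; S1-x>S3; S1-y>S2; S2-x>S4; S2-y>S5; S3-x>S3; S3-y>S6; S4-x>S7; S4-y>S5; S5-x>S8; S5-y>S9; S6-x>S6; S6-y>S10; S7-x>S7; S7-y>S10; S8-x>S11; S8-y>S9; S9-x>S12; S9-y>S13; S10-x>S10; S10-y>S14; S11-x>S11; S11-y>S14; S12-x>S15; S12-y>S13; S13-x>S16; S13-y>S0; S14-x>S14; S14-y>S17; S15-x>S15; S15-y>S17; S16-x>S18; S16-y>S0; S17-x>S17; S17-y>S19; S18-x>S18; S18-y>S19; S19-x>S19; S19-y>S6

Build one automaton per condition and run them in lockstep. The first has 4 states tracking whether and how much of `xxy` has been seen; the second has 5 states tracking the count of `y`s modulo 5. A product state is a pair (one from each), accepting exactly when both do.
With 20 states:
          x    y  
>  S0     S1   S2 
   S1     S3   S2 
   S2     S4   S5 
   S3     S3   S6 
   S4     S7   S5 
   S5     S8   S9 
   S6     S6  S10 
   S7     S7  S10 
   S8    S11   S9 
   S9    S12  S13 
   S10   S10  S14 
   S11   S11  S14 
   S12   S15  S13 
   S13   S16   S0 
 * S14   S14  S17 
   S15   S15  S17 
   S16   S18   S0 
   S17   S17  S19 
   S18   S18  S19 
   S19   S19   S6 
(> = start, * = accepting)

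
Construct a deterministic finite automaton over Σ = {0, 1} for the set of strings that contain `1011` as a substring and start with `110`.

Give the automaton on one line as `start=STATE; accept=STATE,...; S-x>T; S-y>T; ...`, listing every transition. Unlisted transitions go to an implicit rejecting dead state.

Run two small machines in parallel and take their product. One (5 states) tracks whether and how much of `1011` has been seen; the other (5 states) tracks whether the input so far still matches the prefix `110`. Each combined state is a pair, one component from each; accept when both components accept.
With 13 states:
          0    1  
>  s0     s1   s2 
   s1     s1   s3 
   s2     s4   s5 
   s3     s4   s3 
   s4     s1   s6 
   s5     s7   s3 
   s6     s4   s8 
   s7     s9  s10 
   s8     s8   s8 
   s9     s9  s11 
   s10    s7  s12 
   s11    s7  s11 
 * s12   s12  s12 
(> = start, * = accepting)

start=s0; accept=s12; s0-0>s1; s0-1>s2; s1-0>s1; s1-1>s3; s2-0>s4; s2-1>s5; s3-0>s4; s3-1>s3; s4-0>s1; s4-1>s6; s5-0>s7; s5-1>s3; s6-0>s4; s6-1>s8; s7-0>s9; s7-1>s10; s8-0>s8; s8-1>s8; s9-0>s9; s9-1>s11; s10-0>s7; s10-1>s12; s11-0>s7; s11-1>s11; s12-0>s12; s12-1>s12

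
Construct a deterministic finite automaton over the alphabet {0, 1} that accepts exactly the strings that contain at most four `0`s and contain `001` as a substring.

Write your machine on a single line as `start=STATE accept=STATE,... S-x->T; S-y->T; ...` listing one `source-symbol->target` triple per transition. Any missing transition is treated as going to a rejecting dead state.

start=S0; accept=S5,S8,S11; S0-0->S1; S0-1->S0; S1-0->S2; S1-1->S3; S2-0->S4; S2-1->S5; S3-0->S6; S3-1->S3; S4-0->S7; S4-1->S8; S5-0->S8; S5-1->S5; S6-0->S4; S6-1->S9; S7-0->S10; S7-1->S11; S8-0->S11; S8-1->S8; S9-0->S12; S9-1->S9; S10-0->S10; S10-1->S10; S11-0->S10; S11-1->S11; S12-0->S7; S12-1->S10

Handle the two conditions separately and then intersect. The first has 6 states tracking the count of `0`s, saturating at 5; the second has 4 states tracking whether and how much of `001` has been seen. A product state is a pair (one from each), accepting exactly when both do. After merging equivalent states the machine shrinks.
13 states suffice.
          0    1  
>  S0     S1   S0 
   S1     S2   S3 
   S2     S4   S5 
   S3     S6   S3 
   S4     S7   S8 
 * S5     S8   S5 
   S6     S4   S9 
   S7    S10  S11 
 * S8    S11   S8 
   S9    S12   S9 
   S10   S10  S10 
 * S11   S10  S11 
   S12    S7  S10 
(> = start, * = accepting)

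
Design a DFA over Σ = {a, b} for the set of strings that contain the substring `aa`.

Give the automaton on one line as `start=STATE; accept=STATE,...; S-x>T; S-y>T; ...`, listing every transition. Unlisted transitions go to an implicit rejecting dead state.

start=s0; accept=s2; s0-a>s1; s0-b>s0; s1-a>s2; s1-b>s0; s2-a>s2; s2-b>s2

Track how much of `aa` has been matched so far: state s0 is no progress, s2 is the absorbing accept state reached once `aa` has occurred. Intermediate states record partial matches; on a mismatch, fall back to the longest reusable overlap.
3 states suffice.
        a   b  
>  s0   s1  s0 
   s1   s2  s0 
 * s2   s2  s2 
(> = start, * = accepting)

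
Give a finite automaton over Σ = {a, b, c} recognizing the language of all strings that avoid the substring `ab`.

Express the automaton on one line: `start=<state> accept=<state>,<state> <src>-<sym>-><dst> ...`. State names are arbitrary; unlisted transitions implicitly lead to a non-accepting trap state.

start=q0 accept=q0,q1 q0-a->q1 q0-b->q0 q0-c->q0 q1-a->q1 q1-b->q2 q1-c->q0 q2-a->q2 q2-b->q2 q2-c->q2

Track partial matches of the forbidden pattern `ab`. State q2 is a dead state reached once `ab` has occurred; every other state accepts. q0 means no part of `ab` is currently matched.
        a   b   c  
>* q0   q1  q0  q0 
 * q1   q1  q2  q0 
   q2   q2  q2  q2 
(> = start, * = accepting)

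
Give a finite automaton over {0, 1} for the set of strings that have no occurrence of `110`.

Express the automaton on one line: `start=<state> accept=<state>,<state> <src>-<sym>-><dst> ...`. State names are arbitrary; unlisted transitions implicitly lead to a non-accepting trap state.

start=q0 accept=q0,q1,q2 q0-0->q0 q0-1->q1 q1-0->q0 q1-1->q2 q2-0->q3 q2-1->q2 q3-0->q3 q3-1->q3

Track partial matches of the forbidden pattern `110`. State q3 is a dead state reached once `110` has occurred; every other state accepts. q0 means no part of `110` is currently matched.
A 4-state machine:
        0   1  
>* q0   q0  q1 
 * q1   q0  q2 
 * q2   q3  q2 
   q3   q3  q3 
(> = start, * = accepting)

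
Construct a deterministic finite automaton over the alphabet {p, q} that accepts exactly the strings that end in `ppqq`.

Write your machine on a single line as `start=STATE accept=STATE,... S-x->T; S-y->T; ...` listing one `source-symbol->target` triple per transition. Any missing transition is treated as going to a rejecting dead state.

Let each state record the length of the longest suffix of the input read so far that is also a prefix of `ppqq`. S1 means the last symbol is `p`; S2 means the last 2 symbols are `pp`; S3 means the last 3 symbols are `ppq`; S4 means the last 4 symbols are `ppqq`. Accept only at S4, where the string currently ends in `ppqq`.
        p   q  
>  S0   S1  S0 
   S1   S2  S0 
   S2   S2  S3 
   S3   S1  S4 
 * S4   S1  S0 
(> = start, * = accepting)

start=S0; accept=S4; S0-p->S1; S0-q->S0; S1-p->S2; S1-q->S0; S2-p->S2; S2-q->S3; S3-p->S1; S3-q->S4; S4-p->S1; S4-q->S0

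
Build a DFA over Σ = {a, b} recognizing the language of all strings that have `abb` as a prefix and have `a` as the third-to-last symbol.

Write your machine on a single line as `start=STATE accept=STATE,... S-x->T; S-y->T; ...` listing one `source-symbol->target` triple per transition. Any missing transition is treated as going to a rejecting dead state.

start=s0; accept=s10,s20,s21,s22; s0-a->s1; s0-b->s2; s1-a->s3; s1-b->s4; s2-a->s5; s2-b->s6; s3-a->s7; s3-b->s8; s4-a->s9; s4-b->s10; s5-a->s11; s5-b->s12; s6-a->s13; s6-b->s14; s7-a->s7; s7-b->s8; s8-a->s9; s8-b->s15; s9-a->s11; s9-b->s12; s10-a->s16; s10-b->s17; s11-a->s7; s11-b->s8; s12-a->s9; s12-b->s15; s13-a->s11; s13-b->s12; s14-a->s13; s14-b->s14; s15-a->s13; s15-b->s14; s16-a->s18; s16-b->s19; s17-a->s16; s17-b->s17; s18-a->s20; s18-b->s21; s19-a->s22; s19-b->s10; s20-a->s20; s20-b->s21; s21-a->s22; s21-b->s10; s22-a->s18; s22-b->s19

Build one automaton per condition and run them in lockstep. The first has 5 states tracking whether the input so far still matches the prefix `abb`; the second has 15 states tracking the last 3 symbols read. A product state is a pair (one from each), accepting exactly when both do.
A 23-state machine:
          a    b  
>  s0     s1   s2 
   s1     s3   s4 
   s2     s5   s6 
   s3     s7   s8 
   s4     s9  s10 
   s5    s11  s12 
   s6    s13  s14 
   s7     s7   s8 
   s8     s9  s15 
   s9    s11  s12 
 * s10   s16  s17 
   s11    s7   s8 
   s12    s9  s15 
   s13   s11  s12 
   s14   s13  s14 
   s15   s13  s14 
   s16   s18  s19 
   s17   s16  s17 
   s18   s20  s21 
   s19   s22  s10 
 * s20   s20  s21 
 * s21   s22  s10 
 * s22   s18  s19 
(> = start, * = accepting)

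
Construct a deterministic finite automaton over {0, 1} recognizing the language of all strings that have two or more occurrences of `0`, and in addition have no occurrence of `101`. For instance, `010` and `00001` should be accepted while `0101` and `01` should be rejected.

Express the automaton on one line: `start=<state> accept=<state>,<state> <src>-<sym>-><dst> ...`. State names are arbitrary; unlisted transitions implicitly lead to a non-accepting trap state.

Build one automaton per condition and run them in lockstep. One (4 states) tracks the count of `0`s, saturating at 3; the other (4 states) tracks partial matches of the forbidden pattern `101`. Each combined state is a pair, one component from each; accept when both components accept.
With 14 states:
          0    1  
>  s0     s1   s2 
   s1     s3   s4 
   s2     s5   s2 
 * s3     s6   s7 
   s4     s8   s4 
   s5     s3   s9 
 * s6     s6  s10 
 * s7    s11   s7 
 * s8     s6  s12 
   s9    s12   s9 
 * s10   s11  s10 
 * s11    s6  s13 
   s12   s13  s12 
   s13   s13  s13 
(> = start, * = accepting)

start=s0 accept=s3,s6,s7,s8,s10,s11 s0-0->s1 s0-1->s2 s1-0->s3 s1-1->s4 s2-0->s5 s2-1->s2 s3-0->s6 s3-1->s7 s4-0->s8 s4-1->s4 s5-0->s3 s5-1->s9 s6-0->s6 s6-1->s10 s7-0->s11 s7-1->s7 s8-0->s6 s8-1->s12 s9-0->s12 s9-1->s9 s10-0->s11 s10-1->s10 s11-0->s6 s11-1->s13 s12-0->s13 s12-1->s12 s13-0->s13 s13-1->s13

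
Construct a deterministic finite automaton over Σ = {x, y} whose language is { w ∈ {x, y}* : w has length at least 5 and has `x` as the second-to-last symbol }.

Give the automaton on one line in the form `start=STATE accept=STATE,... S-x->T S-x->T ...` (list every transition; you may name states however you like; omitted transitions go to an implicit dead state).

start=s0 accept=s5,s6 s0-x->s1 s0-y->s1 s1-x->s2 s1-y->s2 s2-x->s3 s2-y->s3 s3-x->s4 s3-y->s3 s4-x->s5 s4-y->s6 s5-x->s5 s5-y->s6 s6-x->s4 s6-y->s3

Build one automaton per condition and run them in lockstep. The first has 7 states tracking the input length, saturating at 6; the second has 7 states tracking the last 2 symbols read. A product state is a pair (one from each), accepting exactly when both do. After merging equivalent states the machine shrinks.
A 7-state machine:
        x   y  
>  s0   s1  s1 
   s1   s2  s2 
   s2   s3  s3 
   s3   s4  s3 
   s4   s5  s6 
 * s5   s5  s6 
 * s6   s4  s3 
(> = start, * = accepting)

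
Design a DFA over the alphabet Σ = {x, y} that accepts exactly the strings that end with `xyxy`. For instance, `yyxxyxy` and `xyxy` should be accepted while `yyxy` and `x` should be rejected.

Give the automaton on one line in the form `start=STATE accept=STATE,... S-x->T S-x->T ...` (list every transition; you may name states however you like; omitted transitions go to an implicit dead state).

start=s0 accept=s4 s0-x->s1 s0-y->s0 s1-x->s1 s1-y->s2 s2-x->s3 s2-y->s0 s3-x->s1 s3-y->s4 s4-x->s3 s4-y->s0

Remember how much of `xyxy` the current input suffix matches. State s0 means no match yet; s1 means the last symbol is `x`; s2 means the last 2 symbols are `xy`; s3 means the last 3 symbols are `xyx`; s4 means the last 4 symbols are `xyxy`. Only s4 accepts. On a mismatch, fall back to the longest proper suffix that is still a prefix of `xyxy`.
A 5-state machine:
        x   y  
>  s0   s1  s0 
   s1   s1  s2 
   s2   s3  s0 
   s3   s1  s4 
 * s4   s3  s0 
(> = start, * = accepting)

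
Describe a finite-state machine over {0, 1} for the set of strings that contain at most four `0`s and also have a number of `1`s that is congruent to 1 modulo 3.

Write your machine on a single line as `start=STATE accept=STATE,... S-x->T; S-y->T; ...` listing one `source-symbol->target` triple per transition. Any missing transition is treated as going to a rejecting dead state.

start=A; accept=C,E,H,K,N; A-0->B; A-1->C; B-0->D; B-1->E; C-0->E; C-1->F; D-0->G; D-1->H; E-0->H; E-1->I; F-0->I; F-1->A; G-0->J; G-1->K; H-0->K; H-1->L; I-0->L; I-1->B; J-0->M; J-1->N; K-0->N; K-1->O; L-0->O; L-1->D; M-0->M; M-1->P; N-0->P; N-1->Q; O-0->Q; O-1->G; P-0->P; P-1->R; Q-0->R; Q-1->J; R-0->R; R-1->M

Build one automaton per condition and run them in lockstep. One (6 states) tracks the count of `0`s, saturating at 5; the other (3 states) tracks the count of `1`s modulo 3. Each combined state is a pair, one component from each; accept when both components accept.
18 states suffice.
       0  1 
>  A   B  C 
   B   D  E 
 * C   E  F 
   D   G  H 
 * E   H  I 
   F   I  A 
   G   J  K 
 * H   K  L 
   I   L  B 
   J   M  N 
 * K   N  O 
   L   O  D 
   M   M  P 
 * N   P  Q 
   O   Q  G 
   P   P  R 
   Q   R  J 
   R   R  M 
(> = start, * = accepting)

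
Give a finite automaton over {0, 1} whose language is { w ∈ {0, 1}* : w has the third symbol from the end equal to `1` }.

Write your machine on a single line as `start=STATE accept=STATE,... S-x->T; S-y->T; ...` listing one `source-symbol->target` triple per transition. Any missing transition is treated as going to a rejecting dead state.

start=S0; accept=S11,S12,S13,S14; S0-0->S1; S0-1->S2; S1-0->S3; S1-1->S4; S2-0->S5; S2-1->S6; S3-0->S7; S3-1->S8; S4-0->S9; S4-1->S10; S5-0->S11; S5-1->S12; S6-0->S13; S6-1->S14; S7-0->S7; S7-1->S8; S8-0->S9; S8-1->S10; S9-0->S11; S9-1->S12; S10-0->S13; S10-1->S14; S11-0->S7; S11-1->S8; S12-0->S9; S12-1->S10; S13-0->S11; S13-1->S12; S14-0->S13; S14-1->S14

A DFA must remember the last 3 symbols (since which symbol is third-to-last isn't known until the input ends). Use one state per possible window of the last ≤3 symbols; accept from those whose window starts with `1`.
15 states suffice.
          0    1  
>  S0     S1   S2 
   S1     S3   S4 
   S2     S5   S6 
   S3     S7   S8 
   S4     S9  S10 
   S5    S11  S12 
   S6    S13  S14 
   S7     S7   S8 
   S8     S9  S10 
   S9    S11  S12 
   S10   S13  S14 
 * S11    S7   S8 
 * S12    S9  S10 
 * S13   S11  S12 
 * S14   S13  S14 
(> = start, * = accepting)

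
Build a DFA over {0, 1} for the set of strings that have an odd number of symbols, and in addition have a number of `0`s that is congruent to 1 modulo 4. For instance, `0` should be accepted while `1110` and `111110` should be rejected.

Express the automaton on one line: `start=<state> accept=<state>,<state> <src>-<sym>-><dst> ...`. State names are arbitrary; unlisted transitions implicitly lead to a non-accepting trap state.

start=S0 accept=S1 S0-0->S1 S0-1->S2 S1-0->S3 S1-1->S4 S2-0->S4 S2-1->S0 S3-0->S5 S3-1->S6 S4-0->S6 S4-1->S1 S5-0->S0 S5-1->S7 S6-0->S7 S6-1->S3 S7-0->S2 S7-1->S5

Build one automaton per condition and run them in lockstep. One (2 states) tracks the input length modulo 2; the other (4 states) tracks the count of `0`s modulo 4. Each combined state is a pair, one component from each; accept when both components accept.
        0   1  
>  S0   S1  S2 
 * S1   S3  S4 
   S2   S4  S0 
   S3   S5  S6 
   S4   S6  S1 
   S5   S0  S7 
   S6   S7  S3 
   S7   S2  S5 
(> = start, * = accepting)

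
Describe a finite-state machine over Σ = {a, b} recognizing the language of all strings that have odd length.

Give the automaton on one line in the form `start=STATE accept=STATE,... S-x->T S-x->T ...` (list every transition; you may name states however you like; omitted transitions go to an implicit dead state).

Count input length modulo 2: every symbol advances one step around the cycle q0 → q1 → q0. Accept at q1.
        a   b  
>  q0   q1  q1 
 * q1   q0  q0 
(> = start, * = accepting)

start=q0 accept=q1 q0-a->q1 q0-b->q1 q1-a->q0 q1-b->q0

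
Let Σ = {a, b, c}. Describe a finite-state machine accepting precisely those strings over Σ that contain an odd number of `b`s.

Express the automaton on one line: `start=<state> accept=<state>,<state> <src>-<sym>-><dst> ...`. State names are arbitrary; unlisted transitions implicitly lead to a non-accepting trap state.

start=q0 accept=q1 q0-a->q0 q0-b->q1 q0-c->q0 q1-a->q1 q1-b->q0 q1-c->q1

Keep the running count of `b`s modulo 2: each `b` advances along the cycle q0 → q1 → q0 while other symbols loop. Accept at q1.
        a   b   c  
>  q0   q0  q1  q0 
 * q1   q1  q0  q1 
(> = start, * = accepting)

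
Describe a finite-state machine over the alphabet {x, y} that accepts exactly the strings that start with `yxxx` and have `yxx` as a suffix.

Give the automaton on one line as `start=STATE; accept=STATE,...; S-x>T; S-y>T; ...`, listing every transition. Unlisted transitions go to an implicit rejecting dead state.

Handle the two conditions separately and then intersect. The first has 6 states tracking whether the input so far still matches the prefix `yxxx`; the second has 4 states tracking how much of the suffix `yxx` has currently been matched. A product state is a pair (one from each), accepting exactly when both do. After merging equivalent states the machine shrinks.
        x   y  
>  q0   q1  q2 
   q1   q1  q1 
   q2   q3  q1 
   q3   q4  q1 
   q4   q5  q1 
   q5   q5  q6 
   q6   q7  q6 
   q7   q8  q6 
 * q8   q5  q6 
(> = start, * = accepting)

start=q0; accept=q8; q0-x>q1; q0-y>q2; q1-x>q1; q1-y>q1; q2-x>q3; q2-y>q1; q3-x>q4; q3-y>q1; q4-x>q5; q4-y>q1; q5-x>q5; q5-y>q6; q6-x>q7; q6-y>q6; q7-x>q8; q7-y>q6; q8-x>q5; q8-y>q6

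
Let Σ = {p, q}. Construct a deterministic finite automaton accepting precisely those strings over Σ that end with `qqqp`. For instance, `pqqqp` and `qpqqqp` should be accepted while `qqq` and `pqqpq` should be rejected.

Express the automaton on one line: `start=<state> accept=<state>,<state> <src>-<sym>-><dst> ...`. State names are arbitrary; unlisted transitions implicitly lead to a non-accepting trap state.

Let each state record the length of the longest suffix of the input read so far that is also a prefix of `qqqp`. S1 means the last symbol is `q`; S2 means the last 2 symbols are `qq`; S3 means the last 3 symbols are `qqq`; S4 means the last 4 symbols are `qqqp`. Accept only at S4, where the string currently ends in `qqqp`.
        p   q  
>  S0   S0  S1 
   S1   S0  S2 
   S2   S0  S3 
   S3   S4  S3 
 * S4   S0  S1 
(> = start, * = accepting)

start=S0 accept=S4 S0-p->S0 S0-q->S1 S1-p->S0 S1-q->S2 S2-p->S0 S2-q->S3 S3-p->S4 S3-q->S3 S4-p->S0 S4-q->S1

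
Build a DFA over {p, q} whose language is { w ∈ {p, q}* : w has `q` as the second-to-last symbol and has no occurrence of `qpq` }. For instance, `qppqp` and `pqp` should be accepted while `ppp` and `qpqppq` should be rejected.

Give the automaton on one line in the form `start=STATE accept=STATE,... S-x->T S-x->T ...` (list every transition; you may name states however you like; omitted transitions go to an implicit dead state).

start=s0 accept=s2,s3 s0-p->s0 s0-q->s1 s1-p->s2 s1-q->s3 s2-p->s0 s2-q->s4 s3-p->s2 s3-q->s3 s4-p->s4 s4-q->s4

Run two small machines in parallel and take their product. The first has 7 states tracking the last 2 symbols read; the second has 4 states tracking partial matches of the forbidden pattern `qpq`. A product state is a pair (one from each), accepting exactly when both do. Minimizing collapses redundant product states.
        p   q  
>  s0   s0  s1 
   s1   s2  s3 
 * s2   s0  s4 
 * s3   s2  s3 
   s4   s4  s4 
(> = start, * = accepting)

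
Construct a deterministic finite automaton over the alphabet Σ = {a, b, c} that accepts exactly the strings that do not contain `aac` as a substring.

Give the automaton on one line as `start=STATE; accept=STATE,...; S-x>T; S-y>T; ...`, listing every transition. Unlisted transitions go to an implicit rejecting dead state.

start=q0; accept=q0,q1,q2; q0-a>q1; q0-b>q0; q0-c>q0; q1-a>q2; q1-b>q0; q1-c>q0; q2-a>q2; q2-b>q0; q2-c>q3; q3-a>q3; q3-b>q3; q3-c>q3

Track partial matches of the forbidden pattern `aac`. State q3 is a dead state reached once `aac` has occurred; every other state accepts. q0 means no part of `aac` is currently matched.
4 states suffice.
        a   b   c  
>* q0   q1  q0  q0 
 * q1   q2  q0  q0 
 * q2   q2  q0  q3 
   q3   q3  q3  q3 
(> = start, * = accepting)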